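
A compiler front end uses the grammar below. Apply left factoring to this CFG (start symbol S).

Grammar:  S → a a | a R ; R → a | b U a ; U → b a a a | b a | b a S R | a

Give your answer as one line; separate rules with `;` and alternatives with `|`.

S → a S'; R → a | b U a; U → a | b a U'; S' → a | R; U' → a a | ε | S R

S has alternatives sharing prefix 'a': factor to S → a S' with S' → a | R.
U has alternatives sharing prefix 'b a': factor to U → b a U' with U' → a a | ε | S R.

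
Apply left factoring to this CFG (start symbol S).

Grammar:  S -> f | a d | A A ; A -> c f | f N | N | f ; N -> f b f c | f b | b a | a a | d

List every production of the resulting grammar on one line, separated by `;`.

A has alternatives sharing prefix 'f': factor to A → f A' with A' → N | ε.
N has alternatives sharing prefix 'f b': factor to N → f b N' with N' → f c | ε.

S -> f | a d | A A; A -> c f | N | f A'; N -> b a | a a | d | f b N'; A' -> N | ε; N' -> f c | ε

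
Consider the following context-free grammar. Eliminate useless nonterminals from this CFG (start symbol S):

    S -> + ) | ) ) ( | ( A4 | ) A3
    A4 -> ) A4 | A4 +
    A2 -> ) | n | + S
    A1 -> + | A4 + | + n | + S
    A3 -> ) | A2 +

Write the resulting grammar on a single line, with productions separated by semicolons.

S -> + ) | ) ) ( | ) A3; A2 -> ) | n | + S; A3 -> ) | A2 +

Generating nonterminals: {A1, A2, A3, S}.
Reachable from S after that: {A2, A3, S}.
Removed useless symbols: {A1, A4} and every production mentioning them.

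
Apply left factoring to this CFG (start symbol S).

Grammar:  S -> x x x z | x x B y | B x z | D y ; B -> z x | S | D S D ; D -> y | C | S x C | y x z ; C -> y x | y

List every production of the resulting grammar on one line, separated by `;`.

S -> B x z | D y | x x S'; B -> z x | S | D S D; D -> C | S x C | y D'; C -> y C'; S' -> x z | B y; D' -> ε | x z; C' -> x | ε

S has alternatives sharing prefix 'x x': factor to S → x x S' with S' → x z | B y.
D has alternatives sharing prefix 'y': factor to D → y D' with D' → ε | x z.
C has alternatives sharing prefix 'y': factor to C → y C' with C' → x | ε.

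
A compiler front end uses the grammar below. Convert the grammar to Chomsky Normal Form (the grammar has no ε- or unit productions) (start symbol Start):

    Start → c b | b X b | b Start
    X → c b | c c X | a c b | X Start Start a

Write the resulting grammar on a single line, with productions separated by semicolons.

Introduce a nonterminal for each terminal appearing in a rule of length ≥ 2: X1 → c, X2 → b, X3 → a.
Binarize each right-hand side of length ≥ 3 by chaining fresh nonterminals (Y1, Y2, …): affected rules were Start → X2 X X2; X → X1 X1 X; X → X3 X1 X2; X → X Start Start X3.

Start → X1 X2 | X2 Y1 | X2 Start; X → X1 X2 | X1 Y2 | X3 Y3 | X Y4; X1 → c; X2 → b; X3 → a; Y1 → X X2; Y2 → X1 X; Y3 → X1 X2; Y4 → Start Y5; Y5 → Start X3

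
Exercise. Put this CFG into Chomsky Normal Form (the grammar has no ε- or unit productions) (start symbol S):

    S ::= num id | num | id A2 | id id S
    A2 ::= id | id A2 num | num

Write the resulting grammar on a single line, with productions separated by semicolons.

S ::= X1 X2 | num | X2 A2 | X2 Y1; A2 ::= id | X2 Y2 | num; X1 ::= num; X2 ::= id; Y1 ::= X2 S; Y2 ::= A2 X1

Introduce a nonterminal for each terminal appearing in a rule of length ≥ 2: X1 → num, X2 → id.
Binarize each right-hand side of length ≥ 3 by chaining fresh nonterminals (Y1, Y2, …): affected rules were S → X2 X2 S; A2 → X2 A2 X1.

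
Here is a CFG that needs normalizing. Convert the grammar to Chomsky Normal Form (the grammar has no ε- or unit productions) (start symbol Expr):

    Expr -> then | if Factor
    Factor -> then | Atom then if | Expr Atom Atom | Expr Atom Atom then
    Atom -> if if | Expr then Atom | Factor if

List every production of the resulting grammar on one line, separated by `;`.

Introduce a nonterminal for each terminal appearing in a rule of length ≥ 2: X1 → if, X2 → then.
Binarize each right-hand side of length ≥ 3 by chaining fresh nonterminals (Y1, Y2, …): affected rules were Factor → Atom X2 X1; Factor → Expr Atom Atom; Factor → Expr Atom Atom X2; Atom → Expr X2 Atom.

Expr -> then | X1 Factor; Factor -> then | Atom Y1 | Expr Y2 | Expr Y3; Atom -> X1 X1 | Expr Y5 | Factor X1; X1 -> if; X2 -> then; Y1 -> X2 X1; Y2 -> Atom Atom; Y3 -> Atom Y4; Y4 -> Atom X2; Y5 -> X2 Atom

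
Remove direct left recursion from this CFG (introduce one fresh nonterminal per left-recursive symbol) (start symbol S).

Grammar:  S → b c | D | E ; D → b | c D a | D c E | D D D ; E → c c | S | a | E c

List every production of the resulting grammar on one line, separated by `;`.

S → b c | D | E; D → b D' | c D a D'; E → c c E' | S E' | a E'; D' → c E D' | D D D' | ε; E' → c E' | ε

D, E are directly left-recursive.
For D: α = {c E, D D}, β = {b, c D a}. Rewrite as D → β D' and D' → α D' | ε.
For E: α = {c}, β = {c c, S, a}. Rewrite as E → β E' and E' → α E' | ε.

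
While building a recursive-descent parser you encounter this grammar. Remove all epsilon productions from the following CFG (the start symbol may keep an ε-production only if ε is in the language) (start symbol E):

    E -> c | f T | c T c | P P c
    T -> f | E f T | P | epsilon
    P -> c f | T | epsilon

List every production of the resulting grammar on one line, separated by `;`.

The nullable symbols are {P, T}.
ε ∉ L(G), so no ε-production is kept.
For each production, add variants omitting each subset of nullable occurrences: E → f T gives f T | f. E → c T c gives c T c | c c. E → P P c gives P P c | P c. T → E f T gives E f T | E f.

E -> c | f T | f | c T c | c c | P P c | P c; T -> f | E f T | E f | P; P -> c f | T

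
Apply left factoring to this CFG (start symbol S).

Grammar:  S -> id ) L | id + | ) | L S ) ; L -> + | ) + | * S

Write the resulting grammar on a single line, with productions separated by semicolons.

S -> ) | L S ) | id S'; L -> + | ) + | * S; S' -> ) L | +

S has alternatives sharing prefix 'id': factor to S → id S' with S' → ) L | +.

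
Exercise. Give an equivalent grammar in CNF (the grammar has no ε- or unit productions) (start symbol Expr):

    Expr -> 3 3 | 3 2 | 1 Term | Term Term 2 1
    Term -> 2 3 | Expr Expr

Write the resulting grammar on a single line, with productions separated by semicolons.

Expr -> X1 X1 | X1 X2 | X3 Term | Term Y1; Term -> X2 X1 | Expr Expr; X1 -> 3; X2 -> 2; X3 -> 1; Y1 -> Term Y2; Y2 -> X2 X3

Introduce a nonterminal for each terminal appearing in a rule of length ≥ 2: X1 → 3, X2 → 2, X3 → 1.
Binarize each right-hand side of length ≥ 3 by chaining fresh nonterminals (Y1, Y2, …): affected rules were Expr → Term Term X2 X3.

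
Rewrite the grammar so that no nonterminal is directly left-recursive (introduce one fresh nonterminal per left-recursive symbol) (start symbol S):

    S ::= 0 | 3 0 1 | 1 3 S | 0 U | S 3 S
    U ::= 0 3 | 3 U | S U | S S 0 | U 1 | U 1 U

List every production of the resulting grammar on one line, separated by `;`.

Directly left-recursive nonterminals: S, U.
For S: α = {3 S}, β = {0, 3 0 1, 1 3 S, 0 U}. Rewrite as S → β S' and S' → α S' | ε.
For U: α = {1, 1 U}, β = {0 3, 3 U, S U, S S 0}. Rewrite as U → β U' and U' → α U' | ε.

S ::= 0 S' | 3 0 1 S' | 1 3 S S' | 0 U S'; U ::= 0 3 U' | 3 U U' | S U U' | S S 0 U'; S' ::= 3 S S' | ε; U' ::= 1 U' | 1 U U' | ε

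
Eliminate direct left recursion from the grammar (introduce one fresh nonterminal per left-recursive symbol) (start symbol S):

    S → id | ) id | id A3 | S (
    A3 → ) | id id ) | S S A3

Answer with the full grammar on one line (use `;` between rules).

S → id S' | ) id S' | id A3 S'; A3 → ) | id id ) | S S A3; S' → ( S' | ε

S is directly left-recursive.
For S: α = {(}, β = {id, ) id, id A3}. Rewrite as S → β S' and S' → α S' | ε.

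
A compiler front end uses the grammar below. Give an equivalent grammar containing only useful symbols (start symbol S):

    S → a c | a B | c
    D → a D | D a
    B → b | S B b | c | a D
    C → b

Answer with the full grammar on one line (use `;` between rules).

Generating nonterminals: {B, C, S}.
Reachable from S after that: {B, S}.
Removed useless symbols: {C, D} and every production mentioning them.

S → a c | a B | c; B → b | S B b | c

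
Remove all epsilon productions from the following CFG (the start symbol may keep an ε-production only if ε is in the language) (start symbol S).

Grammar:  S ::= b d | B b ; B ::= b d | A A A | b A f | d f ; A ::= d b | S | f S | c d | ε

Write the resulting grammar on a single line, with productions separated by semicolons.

S ::= b d | B b | b; B ::= b d | A A A | A A | A | b A f | b f | d f; A ::= d b | S | f S | c d

Nullable nonterminals: {A, B}.
ε ∉ L(G), so no ε-production is kept.
Add the nullable-subset variants: S → B b gives B b | b. B → A A A gives A A A | A A | A. B → b A f gives b A f | b f.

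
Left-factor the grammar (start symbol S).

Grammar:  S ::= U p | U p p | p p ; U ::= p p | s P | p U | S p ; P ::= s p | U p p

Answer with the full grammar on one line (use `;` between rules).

S has alternatives sharing prefix 'U p': factor to S → U p S' with S' → ε | p.
U has alternatives sharing prefix 'p': factor to U → p U' with U' → p | U.

S ::= p p | U p S'; U ::= s P | S p | p U'; P ::= s p | U p p; S' ::= eps | p; U' ::= p | U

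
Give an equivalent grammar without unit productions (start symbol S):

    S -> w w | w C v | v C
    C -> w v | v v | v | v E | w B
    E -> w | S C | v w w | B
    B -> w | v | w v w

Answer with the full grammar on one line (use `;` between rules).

S -> w w | w C v | v C; C -> w v | v v | v | v E | w B; E -> w | v | w v w | S C | v w w; B -> w | v | w v w

Unit pairs: E ⇒* {B}.
For every A with A ⇒* B via unit rules, add B's non-unit alternatives to A; then delete every rule of the form X → Y.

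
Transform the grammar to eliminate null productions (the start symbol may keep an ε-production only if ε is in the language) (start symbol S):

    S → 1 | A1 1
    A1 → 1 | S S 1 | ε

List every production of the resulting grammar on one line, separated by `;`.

Nullable set = {A1}.
ε ∉ L(G), so no ε-production is kept.

S → 1 | A1 1; A1 → 1 | S S 1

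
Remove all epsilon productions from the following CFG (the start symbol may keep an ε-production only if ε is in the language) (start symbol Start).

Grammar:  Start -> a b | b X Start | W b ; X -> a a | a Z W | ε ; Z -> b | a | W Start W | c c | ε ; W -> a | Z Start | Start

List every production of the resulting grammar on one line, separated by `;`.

Start -> a b | b X Start | b Start | W b; X -> a a | a Z W | a W; Z -> b | a | W Start W | c c; W -> a | Z Start | Start

Nullable set = {X, Z}.
ε ∉ L(G), so no ε-production is kept.
Expand every rule over subsets of its nullable positions: Start → b X Start gives b X Start | b Start. X → a Z W gives a Z W | a W. W → Z Start gives Z Start | Start.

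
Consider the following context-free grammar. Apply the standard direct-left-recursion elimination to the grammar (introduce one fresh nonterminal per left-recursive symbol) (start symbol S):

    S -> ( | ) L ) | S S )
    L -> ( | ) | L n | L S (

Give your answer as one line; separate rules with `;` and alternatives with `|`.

Directly left-recursive nonterminals: S, L.
For S: α = {S )}, β = {(, ) L )}. Rewrite as S → β S' and S' → α S' | ε.
For L: α = {n, S (}, β = {(, )}. Rewrite as L → β L' and L' → α L' | ε.

S -> ( S' | ) L ) S'; L -> ( L' | ) L'; S' -> S ) S' | ε; L' -> n L' | S ( L' | ε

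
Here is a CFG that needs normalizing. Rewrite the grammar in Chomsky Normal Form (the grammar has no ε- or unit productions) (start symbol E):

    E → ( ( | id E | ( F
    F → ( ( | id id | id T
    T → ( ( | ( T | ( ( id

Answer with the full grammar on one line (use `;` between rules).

Introduce a nonterminal for each terminal appearing in a rule of length ≥ 2: X1 → (, X2 → id.
Binarize each right-hand side of length ≥ 3 by chaining fresh nonterminals (Y1, Y2, …): affected rules were T → X1 X1 X2.

E → X1 X1 | X2 E | X1 F; F → X1 X1 | X2 X2 | X2 T; T → X1 X1 | X1 T | X1 Y1; X1 → (; X2 → id; Y1 → X1 X2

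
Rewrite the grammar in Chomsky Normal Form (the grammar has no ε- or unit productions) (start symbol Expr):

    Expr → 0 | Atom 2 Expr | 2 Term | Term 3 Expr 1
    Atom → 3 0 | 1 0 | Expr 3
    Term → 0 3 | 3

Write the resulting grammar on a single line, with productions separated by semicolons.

Expr → 0 | Atom Y1 | X1 Term | Term Y2; Atom → X2 X4 | X3 X4 | Expr X2; Term → X4 X2 | 3; X1 → 2; X2 → 3; X3 → 1; X4 → 0; Y1 → X1 Expr; Y2 → X2 Y3; Y3 → Expr X3

Introduce a nonterminal for each terminal appearing in a rule of length ≥ 2: X1 → 2, X2 → 3, X3 → 1, X4 → 0.
Binarize each right-hand side of length ≥ 3 by chaining fresh nonterminals (Y1, Y2, …): affected rules were Expr → Atom X1 Expr; Expr → Term X2 Expr X3.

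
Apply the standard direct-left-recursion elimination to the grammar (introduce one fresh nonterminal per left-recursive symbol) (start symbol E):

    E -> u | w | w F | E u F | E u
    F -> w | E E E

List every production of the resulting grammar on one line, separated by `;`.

E -> u E' | w E' | w F E'; F -> w | E E E; E' -> u F E' | u E' | ε

Directly left-recursive nonterminal: E.
For E: α = {u F, u}, β = {u, w, w F}. Rewrite as E → β E' and E' → α E' | ε.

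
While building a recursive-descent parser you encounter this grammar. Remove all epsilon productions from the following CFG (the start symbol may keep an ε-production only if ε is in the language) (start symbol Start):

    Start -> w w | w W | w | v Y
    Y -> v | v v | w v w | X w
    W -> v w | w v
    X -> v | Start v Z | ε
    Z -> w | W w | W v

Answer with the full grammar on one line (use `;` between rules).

Nullable set = {X}.
ε ∉ L(G), so no ε-production is kept.
Add the nullable-subset variants: Y → X w gives X w | w.

Start -> w w | w W | w | v Y; Y -> v | v v | w v w | X w | w; W -> v w | w v; X -> v | Start v Z; Z -> w | W w | W v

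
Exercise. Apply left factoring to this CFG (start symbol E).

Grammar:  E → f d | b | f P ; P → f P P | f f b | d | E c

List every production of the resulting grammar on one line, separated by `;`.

E → b | f E'; P → d | E c | f P'; E' → d | P; P' → P P | f b

E has alternatives sharing prefix 'f': factor to E → f E' with E' → d | P.
P has alternatives sharing prefix 'f': factor to P → f P' with P' → P P | f b.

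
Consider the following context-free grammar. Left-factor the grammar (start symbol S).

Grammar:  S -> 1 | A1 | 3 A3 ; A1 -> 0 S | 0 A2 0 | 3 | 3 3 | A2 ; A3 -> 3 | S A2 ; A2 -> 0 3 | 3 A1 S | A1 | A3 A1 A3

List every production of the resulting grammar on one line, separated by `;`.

S -> 1 | A1 | 3 A3; A1 -> A2 | 0 A1' | 3 A1''; A3 -> 3 | S A2; A2 -> 0 3 | 3 A1 S | A1 | A3 A1 A3; A1' -> S | A2 0; A1'' -> epsilon | 3

A1 has alternatives sharing prefix '0': factor to A1 → 0 A1' with A1' → S | A2 0.
A1 has alternatives sharing prefix '3': factor to A1 → 3 A1'' with A1'' → ε | 3.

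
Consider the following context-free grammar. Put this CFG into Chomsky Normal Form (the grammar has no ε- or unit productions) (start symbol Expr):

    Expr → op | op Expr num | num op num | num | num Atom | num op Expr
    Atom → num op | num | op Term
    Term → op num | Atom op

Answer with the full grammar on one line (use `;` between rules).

Expr → op | X1 Y1 | X2 Y2 | num | X2 Atom | X2 Y3; Atom → X2 X1 | num | X1 Term; Term → X1 X2 | Atom X1; X1 → op; X2 → num; Y1 → Expr X2; Y2 → X1 X2; Y3 → X1 Expr

Introduce a nonterminal for each terminal appearing in a rule of length ≥ 2: X1 → op, X2 → num.
Binarize each right-hand side of length ≥ 3 by chaining fresh nonterminals (Y1, Y2, …): affected rules were Expr → X1 Expr X2; Expr → X2 X1 X2; Expr → X2 X1 Expr.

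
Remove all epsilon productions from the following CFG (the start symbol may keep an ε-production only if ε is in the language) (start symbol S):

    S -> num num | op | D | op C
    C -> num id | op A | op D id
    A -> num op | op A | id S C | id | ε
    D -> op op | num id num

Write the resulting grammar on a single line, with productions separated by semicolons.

Nullable nonterminals: {A}.
ε ∉ L(G), so no ε-production is kept.
Expand every rule over subsets of its nullable positions: C → op A gives op A | op. A → op A gives op A | op.

S -> num num | op | D | op C; C -> num id | op A | op | op D id; A -> num op | op A | op | id S C | id; D -> op op | num id num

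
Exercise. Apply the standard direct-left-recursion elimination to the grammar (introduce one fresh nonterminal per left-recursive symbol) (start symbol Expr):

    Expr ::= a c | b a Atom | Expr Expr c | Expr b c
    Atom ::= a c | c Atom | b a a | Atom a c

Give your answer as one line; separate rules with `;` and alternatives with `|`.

Expr, Atom are directly left-recursive.
For Expr: α = {Expr c, b c}, β = {a c, b a Atom}. Rewrite as Expr → β Expr1 and Expr1 → α Expr1 | ε.
For Atom: α = {a c}, β = {a c, c Atom, b a a}. Rewrite as Atom → β Atom1 and Atom1 → α Atom1 | ε.

Expr ::= a c Expr1 | b a Atom Expr1; Atom ::= a c Atom1 | c Atom Atom1 | b a a Atom1; Expr1 ::= Expr c Expr1 | b c Expr1 | ε; Atom1 ::= a c Atom1 | ε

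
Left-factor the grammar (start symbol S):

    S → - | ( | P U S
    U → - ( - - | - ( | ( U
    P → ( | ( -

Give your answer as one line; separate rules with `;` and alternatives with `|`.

U has alternatives sharing prefix '- (': factor to U → - ( U' with U' → - - | ε.
P has alternatives sharing prefix '(': factor to P → ( P' with P' → ε | -.

S → - | ( | P U S; U → ( U | - ( U'; P → ( P'; U' → - - | ε; P' → ε | -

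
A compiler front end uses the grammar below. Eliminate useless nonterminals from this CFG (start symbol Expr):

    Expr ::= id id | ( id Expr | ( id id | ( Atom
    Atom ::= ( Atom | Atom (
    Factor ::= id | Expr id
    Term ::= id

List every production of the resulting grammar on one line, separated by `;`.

Expr ::= id id | ( id Expr | ( id id

Generating nonterminals: {Expr, Factor, Term}.
Reachable from Expr after that: {Expr}.
Removed useless symbols: {Atom, Factor, Term} and every production mentioning them.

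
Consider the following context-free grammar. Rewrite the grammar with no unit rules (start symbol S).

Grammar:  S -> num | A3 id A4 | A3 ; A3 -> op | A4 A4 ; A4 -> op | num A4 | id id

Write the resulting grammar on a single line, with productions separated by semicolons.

Unit pairs: S ⇒* {A3}.
For every A with A ⇒* B via unit rules, add B's non-unit alternatives to A; then delete every rule of the form X → Y.

S -> num | A3 id A4 | op | A4 A4; A3 -> op | A4 A4; A4 -> op | num A4 | id id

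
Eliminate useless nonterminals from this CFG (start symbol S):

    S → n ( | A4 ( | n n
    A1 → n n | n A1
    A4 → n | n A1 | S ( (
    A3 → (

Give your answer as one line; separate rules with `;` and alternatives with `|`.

S → n ( | A4 ( | n n; A1 → n n | n A1; A4 → n | n A1 | S ( (

Generating nonterminals: {A1, A3, A4, S}.
Reachable from S after that: {A1, A4, S}.
Removed useless symbols: {A3} and every production mentioning them.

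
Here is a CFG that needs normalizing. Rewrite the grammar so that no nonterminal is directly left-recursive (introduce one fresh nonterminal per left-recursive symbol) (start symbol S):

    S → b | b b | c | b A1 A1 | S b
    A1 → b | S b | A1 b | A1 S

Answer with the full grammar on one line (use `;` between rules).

Directly left-recursive nonterminals: S, A1.
For S: α = {b}, β = {b, b b, c, b A1 A1}. Rewrite as S → β S' and S' → α S' | ε.
For A1: α = {b, S}, β = {b, S b}. Rewrite as A1 → β A1' and A1' → α A1' | ε.

S → b S' | b b S' | c S' | b A1 A1 S'; A1 → b A1' | S b A1'; S' → b S' | ε; A1' → b A1' | S A1' | ε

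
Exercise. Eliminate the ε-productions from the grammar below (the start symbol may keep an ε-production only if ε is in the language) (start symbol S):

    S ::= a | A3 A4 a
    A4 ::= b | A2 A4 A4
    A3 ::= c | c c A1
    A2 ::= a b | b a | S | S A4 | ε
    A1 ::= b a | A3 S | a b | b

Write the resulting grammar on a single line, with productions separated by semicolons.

S ::= a | A3 A4 a; A4 ::= b | A2 A4 A4 | A4 A4; A3 ::= c | c c A1; A2 ::= a b | b a | S | S A4; A1 ::= b a | A3 S | a b | b

Nullable nonterminals: {A2}.
ε ∉ L(G), so no ε-production is kept.
Expand every rule over subsets of its nullable positions: A4 → A2 A4 A4 gives A2 A4 A4 | A4 A4.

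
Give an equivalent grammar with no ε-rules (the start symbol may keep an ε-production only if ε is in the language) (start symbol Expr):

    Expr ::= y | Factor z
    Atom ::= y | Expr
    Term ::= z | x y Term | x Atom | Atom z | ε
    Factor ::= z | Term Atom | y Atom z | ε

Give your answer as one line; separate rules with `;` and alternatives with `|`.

Expr ::= y | Factor z | z; Atom ::= y | Expr; Term ::= z | x y Term | x y | x Atom | Atom z; Factor ::= z | Term Atom | Atom | y Atom z

The nullable symbols are {Factor, Term}.
ε ∉ L(G), so no ε-production is kept.
Expand every rule over subsets of its nullable positions: Expr → Factor z gives Factor z | z. Term → x y Term gives x y Term | x y. Factor → Term Atom gives Term Atom | Atom.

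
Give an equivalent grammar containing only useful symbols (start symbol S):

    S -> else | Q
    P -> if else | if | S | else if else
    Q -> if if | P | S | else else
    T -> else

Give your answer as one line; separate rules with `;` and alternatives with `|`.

Generating nonterminals: {P, Q, S, T}.
Reachable from S after that: {P, Q, S}.
Removed useless symbols: {T} and every production mentioning them.

S -> else | Q; P -> if else | if | S | else if else; Q -> if if | P | S | else else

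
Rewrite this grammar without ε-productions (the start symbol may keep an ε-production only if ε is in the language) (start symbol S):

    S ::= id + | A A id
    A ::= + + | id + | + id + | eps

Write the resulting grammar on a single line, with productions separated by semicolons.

S ::= id + | A A id | A id | id; A ::= + + | id + | + id +

Nullable set = {A}.
ε ∉ L(G), so no ε-production is kept.
Expand every rule over subsets of its nullable positions: S → A A id gives A A id | A id | id.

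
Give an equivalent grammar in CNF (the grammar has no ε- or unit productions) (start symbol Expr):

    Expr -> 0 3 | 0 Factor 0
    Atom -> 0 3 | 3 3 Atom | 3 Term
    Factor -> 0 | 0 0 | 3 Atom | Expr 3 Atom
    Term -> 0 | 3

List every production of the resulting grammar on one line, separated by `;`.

Introduce a nonterminal for each terminal appearing in a rule of length ≥ 2: X1 → 0, X2 → 3.
Binarize each right-hand side of length ≥ 3 by chaining fresh nonterminals (Y1, Y2, …): affected rules were Expr → X1 Factor X1; Atom → X2 X2 Atom; Factor → Expr X2 Atom.

Expr -> X1 X2 | X1 Y1; Atom -> X1 X2 | X2 Y2 | X2 Term; Factor -> 0 | X1 X1 | X2 Atom | Expr Y3; Term -> 0 | 3; X1 -> 0; X2 -> 3; Y1 -> Factor X1; Y2 -> X2 Atom; Y3 -> X2 Atom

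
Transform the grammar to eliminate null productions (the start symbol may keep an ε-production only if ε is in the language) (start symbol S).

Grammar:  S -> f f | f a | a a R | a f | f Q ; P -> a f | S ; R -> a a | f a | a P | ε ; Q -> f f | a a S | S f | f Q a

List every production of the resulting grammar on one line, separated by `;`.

The nullable symbols are {R}.
ε ∉ L(G), so no ε-production is kept.
For each production, add variants omitting each subset of nullable occurrences: S → a a R gives a a R | a a.

S -> f f | f a | a a R | a a | a f | f Q; P -> a f | S; R -> a a | f a | a P; Q -> f f | a a S | S f | f Q a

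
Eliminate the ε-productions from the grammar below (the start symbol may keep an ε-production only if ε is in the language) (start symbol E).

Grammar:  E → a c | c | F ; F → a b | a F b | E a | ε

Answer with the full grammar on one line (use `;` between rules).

The nullable symbols are {E, F}.
ε ∈ L(G) since E is nullable, so keep E → ε.
Add the nullable-subset variants: F → E a gives E a | a.

E → a c | c | F | ε; F → a b | a F b | E a | a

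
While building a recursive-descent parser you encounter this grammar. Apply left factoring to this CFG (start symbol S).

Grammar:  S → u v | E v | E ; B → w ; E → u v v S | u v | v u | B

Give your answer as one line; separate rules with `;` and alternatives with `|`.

S has alternatives sharing prefix 'E': factor to S → E S' with S' → v | ε.
E has alternatives sharing prefix 'u v': factor to E → u v E' with E' → v S | ε.

S → u v | E S'; B → w; E → v u | B | u v E'; S' → v | ε; E' → v S | ε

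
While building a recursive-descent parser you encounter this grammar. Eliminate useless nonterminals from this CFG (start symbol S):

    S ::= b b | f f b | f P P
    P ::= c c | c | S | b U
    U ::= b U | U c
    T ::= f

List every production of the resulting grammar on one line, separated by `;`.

Generating nonterminals: {P, S, T}.
Reachable from S after that: {P, S}.
Removed useless symbols: {T, U} and every production mentioning them.

S ::= b b | f f b | f P P; P ::= c c | c | S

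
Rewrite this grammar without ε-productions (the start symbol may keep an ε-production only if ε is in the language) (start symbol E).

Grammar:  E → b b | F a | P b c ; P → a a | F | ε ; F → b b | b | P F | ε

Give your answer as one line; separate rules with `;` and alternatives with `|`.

E → b b | F a | a | P b c | b c; P → a a | F; F → b b | b | P F | P

The nullable symbols are {F, P}.
ε ∉ L(G), so no ε-production is kept.
For each production, add variants omitting each subset of nullable occurrences: E → F a gives F a | a. E → P b c gives P b c | b c. F → P F gives P F | P.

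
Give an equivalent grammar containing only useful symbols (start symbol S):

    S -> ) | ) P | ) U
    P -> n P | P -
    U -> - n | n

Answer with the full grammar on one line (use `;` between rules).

Generating nonterminals: {S, U}.
Reachable from S after that: {S, U}.
Removed useless symbols: {P} and every production mentioning them.

S -> ) | ) U; U -> - n | n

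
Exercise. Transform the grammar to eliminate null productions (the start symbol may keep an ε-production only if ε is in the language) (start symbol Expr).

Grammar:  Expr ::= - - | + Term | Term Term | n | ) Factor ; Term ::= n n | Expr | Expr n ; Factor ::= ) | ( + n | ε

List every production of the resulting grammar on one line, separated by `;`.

Nullable set = {Factor}.
ε ∉ L(G), so no ε-production is kept.
Add the nullable-subset variants: Expr → ) Factor gives ) Factor | ).

Expr ::= - - | + Term | Term Term | n | ) Factor | ); Term ::= n n | Expr | Expr n; Factor ::= ) | ( + n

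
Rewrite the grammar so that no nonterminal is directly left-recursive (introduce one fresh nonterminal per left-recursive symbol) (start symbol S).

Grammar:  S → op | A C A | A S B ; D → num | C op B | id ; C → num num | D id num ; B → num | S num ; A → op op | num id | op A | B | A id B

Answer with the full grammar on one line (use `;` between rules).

S → op | A C A | A S B; D → num | C op B | id; C → num num | D id num; B → num | S num; A → op op A' | num id A' | op A A' | B A'; A' → id B A' | ε

Left recursion appears on A.
For A: α = {id B}, β = {op op, num id, op A, B}. Rewrite as A → β A' and A' → α A' | ε.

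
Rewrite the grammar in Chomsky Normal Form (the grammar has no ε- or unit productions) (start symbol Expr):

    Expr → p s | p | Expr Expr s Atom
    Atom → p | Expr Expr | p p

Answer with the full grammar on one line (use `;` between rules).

Introduce a nonterminal for each terminal appearing in a rule of length ≥ 2: X1 → p, X2 → s.
Binarize each right-hand side of length ≥ 3 by chaining fresh nonterminals (Y1, Y2, …): affected rules were Expr → Expr Expr X2 Atom.

Expr → X1 X2 | p | Expr Y1; Atom → p | Expr Expr | X1 X1; X1 → p; X2 → s; Y1 → Expr Y2; Y2 → X2 Atom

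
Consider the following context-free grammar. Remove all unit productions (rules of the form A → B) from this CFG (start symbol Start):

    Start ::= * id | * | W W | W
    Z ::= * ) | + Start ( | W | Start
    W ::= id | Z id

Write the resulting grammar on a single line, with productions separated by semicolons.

Unit pairs: Start ⇒* {W}; Z ⇒* {Start, W}.
Replace each nonterminal's rules with the union of the non-unit rules of every nonterminal it unit-derives.

Start ::= * id | * | W W | id | Z id; Z ::= * ) | + Start ( | * id | * | W W | id | Z id; W ::= id | Z id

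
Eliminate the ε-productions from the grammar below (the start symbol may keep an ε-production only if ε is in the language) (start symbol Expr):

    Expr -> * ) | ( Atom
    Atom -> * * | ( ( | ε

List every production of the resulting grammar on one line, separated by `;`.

Expr -> * ) | ( Atom | (; Atom -> * * | ( (

The nullable symbols are {Atom}.
ε ∉ L(G), so no ε-production is kept.
Add the nullable-subset variants: Expr → ( Atom gives ( Atom | (.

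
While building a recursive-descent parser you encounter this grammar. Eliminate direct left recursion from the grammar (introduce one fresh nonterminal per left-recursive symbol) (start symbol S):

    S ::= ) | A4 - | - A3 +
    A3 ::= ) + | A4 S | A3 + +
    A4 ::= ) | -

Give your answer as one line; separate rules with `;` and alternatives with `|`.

S ::= ) | A4 - | - A3 +; A3 ::= ) + A3' | A4 S A3'; A4 ::= ) | -; A3' ::= + + A3' | ε

A3 is directly left-recursive.
For A3: α = {+ +}, β = {) +, A4 S}. Rewrite as A3 → β A3' and A3' → α A3' | ε.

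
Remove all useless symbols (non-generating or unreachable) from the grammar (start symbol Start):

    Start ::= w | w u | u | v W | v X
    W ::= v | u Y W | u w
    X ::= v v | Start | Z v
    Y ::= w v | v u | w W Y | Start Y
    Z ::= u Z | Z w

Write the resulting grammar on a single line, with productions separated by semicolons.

Start ::= w | w u | u | v W | v X; W ::= v | u Y W | u w; X ::= v v | Start; Y ::= w v | v u | w W Y | Start Y

Generating nonterminals: {Start, W, X, Y}.
Reachable from Start after that: {Start, W, X, Y}.
Removed useless symbols: {Z} and every production mentioning them.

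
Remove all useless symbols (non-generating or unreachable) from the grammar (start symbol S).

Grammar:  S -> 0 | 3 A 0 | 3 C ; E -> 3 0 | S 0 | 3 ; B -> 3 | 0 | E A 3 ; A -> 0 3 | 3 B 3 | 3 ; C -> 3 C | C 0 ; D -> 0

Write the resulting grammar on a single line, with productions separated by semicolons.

S -> 0 | 3 A 0; E -> 3 0 | S 0 | 3; B -> 3 | 0 | E A 3; A -> 0 3 | 3 B 3 | 3

Generating nonterminals: {A, B, D, E, S}.
Reachable from S after that: {A, B, E, S}.
Removed useless symbols: {C, D} and every production mentioning them.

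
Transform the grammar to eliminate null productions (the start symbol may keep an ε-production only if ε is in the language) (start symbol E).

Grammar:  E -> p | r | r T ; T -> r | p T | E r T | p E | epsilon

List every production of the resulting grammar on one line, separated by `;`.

E -> p | r | r T; T -> r | p T | p | E r T | E r | p E

Nullable nonterminals: {T}.
ε ∉ L(G), so no ε-production is kept.
Add the nullable-subset variants: T → p T gives p T | p. T → E r T gives E r T | E r.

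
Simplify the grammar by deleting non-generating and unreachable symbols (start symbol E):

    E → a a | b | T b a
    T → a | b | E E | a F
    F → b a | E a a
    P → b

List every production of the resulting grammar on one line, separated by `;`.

E → a a | b | T b a; T → a | b | E E | a F; F → b a | E a a

Generating nonterminals: {E, F, P, T}.
Reachable from E after that: {E, F, T}.
Removed useless symbols: {P} and every production mentioning them.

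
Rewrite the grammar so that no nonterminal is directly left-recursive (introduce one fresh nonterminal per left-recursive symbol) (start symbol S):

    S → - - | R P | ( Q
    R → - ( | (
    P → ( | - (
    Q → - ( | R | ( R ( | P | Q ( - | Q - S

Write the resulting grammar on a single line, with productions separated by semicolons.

S → - - | R P | ( Q; R → - ( | (; P → ( | - (; Q → - ( Q' | R Q' | ( R ( Q' | P Q'; Q' → ( - Q' | - S Q' | ε

Directly left-recursive nonterminal: Q.
For Q: α = {( -, - S}, β = {- (, R, ( R (, P}. Rewrite as Q → β Q' and Q' → α Q' | ε.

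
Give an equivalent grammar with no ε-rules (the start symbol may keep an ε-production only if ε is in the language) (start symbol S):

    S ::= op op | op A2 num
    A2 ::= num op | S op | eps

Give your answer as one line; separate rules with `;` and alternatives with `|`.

The nullable symbols are {A2}.
ε ∉ L(G), so no ε-production is kept.
For each production, add variants omitting each subset of nullable occurrences: S → op A2 num gives op A2 num | op num.

S ::= op op | op A2 num | op num; A2 ::= num op | S op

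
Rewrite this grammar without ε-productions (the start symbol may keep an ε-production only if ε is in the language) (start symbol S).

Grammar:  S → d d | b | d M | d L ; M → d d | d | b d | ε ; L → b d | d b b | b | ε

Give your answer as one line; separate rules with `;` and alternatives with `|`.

The nullable symbols are {L, M}.
ε ∉ L(G), so no ε-production is kept.
Expand every rule over subsets of its nullable positions: S → d M gives d M | d.

S → d d | b | d M | d | d L; M → d d | d | b d; L → b d | d b b | b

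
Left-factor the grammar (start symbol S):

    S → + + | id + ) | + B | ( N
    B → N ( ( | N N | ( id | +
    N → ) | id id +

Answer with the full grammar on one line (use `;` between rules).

S → id + ) | ( N | + S'; B → ( id | + | N B'; N → ) | id id +; S' → + | B; B' → ( ( | N

S has alternatives sharing prefix '+': factor to S → + S' with S' → + | B.
B has alternatives sharing prefix 'N': factor to B → N B' with B' → ( ( | N.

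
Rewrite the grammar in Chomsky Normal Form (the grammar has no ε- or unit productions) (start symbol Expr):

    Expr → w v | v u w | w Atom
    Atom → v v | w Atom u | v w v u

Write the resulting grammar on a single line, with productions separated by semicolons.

Introduce a nonterminal for each terminal appearing in a rule of length ≥ 2: X1 → w, X2 → v, X3 → u.
Binarize each right-hand side of length ≥ 3 by chaining fresh nonterminals (Y1, Y2, …): affected rules were Expr → X2 X3 X1; Atom → X1 Atom X3; Atom → X2 X1 X2 X3.

Expr → X1 X2 | X2 Y1 | X1 Atom; Atom → X2 X2 | X1 Y2 | X2 Y3; X1 → w; X2 → v; X3 → u; Y1 → X3 X1; Y2 → Atom X3; Y3 → X1 Y4; Y4 → X2 X3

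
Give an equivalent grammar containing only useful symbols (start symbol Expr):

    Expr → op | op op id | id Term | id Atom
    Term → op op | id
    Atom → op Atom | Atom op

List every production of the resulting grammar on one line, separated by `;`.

Generating nonterminals: {Expr, Term}.
Reachable from Expr after that: {Expr, Term}.
Removed useless symbols: {Atom} and every production mentioning them.

Expr → op | op op id | id Term; Term → op op | id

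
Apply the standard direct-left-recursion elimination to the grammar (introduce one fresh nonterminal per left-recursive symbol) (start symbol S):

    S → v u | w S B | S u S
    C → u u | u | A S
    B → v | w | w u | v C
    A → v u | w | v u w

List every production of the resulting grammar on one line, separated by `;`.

Directly left-recursive nonterminal: S.
For S: α = {u S}, β = {v u, w S B}. Rewrite as S → β S' and S' → α S' | ε.

S → v u S' | w S B S'; C → u u | u | A S; B → v | w | w u | v C; A → v u | w | v u w; S' → u S S' | ε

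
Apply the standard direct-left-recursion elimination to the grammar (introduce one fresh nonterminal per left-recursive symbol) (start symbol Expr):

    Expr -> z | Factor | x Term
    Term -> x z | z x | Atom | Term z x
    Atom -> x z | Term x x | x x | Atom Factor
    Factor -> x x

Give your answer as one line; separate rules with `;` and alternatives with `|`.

Expr -> z | Factor | x Term; Term -> x z Term1 | z x Term1 | Atom Term1; Atom -> x z Atom1 | Term x x Atom1 | x x Atom1; Factor -> x x; Term1 -> z x Term1 | ε; Atom1 -> Factor Atom1 | ε

Directly left-recursive nonterminals: Term, Atom.
For Term: α = {z x}, β = {x z, z x, Atom}. Rewrite as Term → β Term1 and Term1 → α Term1 | ε.
For Atom: α = {Factor}, β = {x z, Term x x, x x}. Rewrite as Atom → β Atom1 and Atom1 → α Atom1 | ε.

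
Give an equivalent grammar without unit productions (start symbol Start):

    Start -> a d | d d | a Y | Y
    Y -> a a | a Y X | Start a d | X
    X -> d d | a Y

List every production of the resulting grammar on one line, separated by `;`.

Unit pairs: Start ⇒* {X, Y}; Y ⇒* {X}.
For each unit pair (A, B), copy every non-unit production of B to A, then drop all unit productions.

Start -> a d | d d | a Y | a a | a Y X | Start a d; Y -> d d | a Y | a a | a Y X | Start a d; X -> d d | a Y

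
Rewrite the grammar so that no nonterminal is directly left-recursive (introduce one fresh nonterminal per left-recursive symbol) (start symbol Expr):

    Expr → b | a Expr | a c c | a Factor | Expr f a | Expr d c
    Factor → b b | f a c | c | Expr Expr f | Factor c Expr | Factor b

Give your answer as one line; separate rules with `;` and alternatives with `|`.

Expr → b Expr1 | a Expr Expr1 | a c c Expr1 | a Factor Expr1; Factor → b b Factor1 | f a c Factor1 | c Factor1 | Expr Expr f Factor1; Expr1 → f a Expr1 | d c Expr1 | ε; Factor1 → c Expr Factor1 | b Factor1 | ε

Directly left-recursive nonterminals: Expr, Factor.
For Expr: α = {f a, d c}, β = {b, a Expr, a c c, a Factor}. Rewrite as Expr → β Expr1 and Expr1 → α Expr1 | ε.
For Factor: α = {c Expr, b}, β = {b b, f a c, c, Expr Expr f}. Rewrite as Factor → β Factor1 and Factor1 → α Factor1 | ε.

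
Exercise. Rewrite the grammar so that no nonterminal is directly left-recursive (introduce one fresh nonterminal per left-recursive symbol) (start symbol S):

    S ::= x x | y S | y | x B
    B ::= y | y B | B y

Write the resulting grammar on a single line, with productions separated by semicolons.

B is directly left-recursive.
For B: α = {y}, β = {y, y B}. Rewrite as B → β B' and B' → α B' | ε.

S ::= x x | y S | y | x B; B ::= y B' | y B B'; B' ::= y B' | ε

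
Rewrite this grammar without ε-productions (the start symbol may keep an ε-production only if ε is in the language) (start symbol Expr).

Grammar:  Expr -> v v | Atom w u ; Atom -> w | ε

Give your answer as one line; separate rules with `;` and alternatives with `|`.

Expr -> v v | Atom w u | w u; Atom -> w

The nullable symbols are {Atom}.
ε ∉ L(G), so no ε-production is kept.
Expand every rule over subsets of its nullable positions: Expr → Atom w u gives Atom w u | w u.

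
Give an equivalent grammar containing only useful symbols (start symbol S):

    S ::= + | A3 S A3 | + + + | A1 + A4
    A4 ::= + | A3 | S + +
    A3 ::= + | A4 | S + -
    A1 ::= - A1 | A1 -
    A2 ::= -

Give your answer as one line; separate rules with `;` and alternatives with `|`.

Generating nonterminals: {A2, A3, A4, S}.
Reachable from S after that: {A3, A4, S}.
Removed useless symbols: {A1, A2} and every production mentioning them.

S ::= + | A3 S A3 | + + +; A4 ::= + | A3 | S + +; A3 ::= + | A4 | S + -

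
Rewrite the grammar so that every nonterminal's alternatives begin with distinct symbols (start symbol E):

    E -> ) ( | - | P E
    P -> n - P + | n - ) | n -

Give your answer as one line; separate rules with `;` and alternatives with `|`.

P has alternatives sharing prefix 'n -': factor to P → n - P' with P' → P + | ) | ε.

E -> ) ( | - | P E; P -> n - P'; P' -> P + | ) | ε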